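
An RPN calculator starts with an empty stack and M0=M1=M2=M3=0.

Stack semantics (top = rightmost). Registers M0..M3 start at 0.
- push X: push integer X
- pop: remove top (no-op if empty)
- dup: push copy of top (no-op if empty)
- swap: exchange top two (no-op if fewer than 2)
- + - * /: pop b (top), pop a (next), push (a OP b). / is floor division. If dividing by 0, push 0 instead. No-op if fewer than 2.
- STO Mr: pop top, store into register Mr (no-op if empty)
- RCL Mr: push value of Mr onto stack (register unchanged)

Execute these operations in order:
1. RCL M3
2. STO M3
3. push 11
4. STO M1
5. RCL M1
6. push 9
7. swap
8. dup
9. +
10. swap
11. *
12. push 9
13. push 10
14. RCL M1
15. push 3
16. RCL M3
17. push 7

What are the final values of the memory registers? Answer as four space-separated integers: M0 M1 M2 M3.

Answer: 0 11 0 0

Derivation:
After op 1 (RCL M3): stack=[0] mem=[0,0,0,0]
After op 2 (STO M3): stack=[empty] mem=[0,0,0,0]
After op 3 (push 11): stack=[11] mem=[0,0,0,0]
After op 4 (STO M1): stack=[empty] mem=[0,11,0,0]
After op 5 (RCL M1): stack=[11] mem=[0,11,0,0]
After op 6 (push 9): stack=[11,9] mem=[0,11,0,0]
After op 7 (swap): stack=[9,11] mem=[0,11,0,0]
After op 8 (dup): stack=[9,11,11] mem=[0,11,0,0]
After op 9 (+): stack=[9,22] mem=[0,11,0,0]
After op 10 (swap): stack=[22,9] mem=[0,11,0,0]
After op 11 (*): stack=[198] mem=[0,11,0,0]
After op 12 (push 9): stack=[198,9] mem=[0,11,0,0]
After op 13 (push 10): stack=[198,9,10] mem=[0,11,0,0]
After op 14 (RCL M1): stack=[198,9,10,11] mem=[0,11,0,0]
After op 15 (push 3): stack=[198,9,10,11,3] mem=[0,11,0,0]
After op 16 (RCL M3): stack=[198,9,10,11,3,0] mem=[0,11,0,0]
After op 17 (push 7): stack=[198,9,10,11,3,0,7] mem=[0,11,0,0]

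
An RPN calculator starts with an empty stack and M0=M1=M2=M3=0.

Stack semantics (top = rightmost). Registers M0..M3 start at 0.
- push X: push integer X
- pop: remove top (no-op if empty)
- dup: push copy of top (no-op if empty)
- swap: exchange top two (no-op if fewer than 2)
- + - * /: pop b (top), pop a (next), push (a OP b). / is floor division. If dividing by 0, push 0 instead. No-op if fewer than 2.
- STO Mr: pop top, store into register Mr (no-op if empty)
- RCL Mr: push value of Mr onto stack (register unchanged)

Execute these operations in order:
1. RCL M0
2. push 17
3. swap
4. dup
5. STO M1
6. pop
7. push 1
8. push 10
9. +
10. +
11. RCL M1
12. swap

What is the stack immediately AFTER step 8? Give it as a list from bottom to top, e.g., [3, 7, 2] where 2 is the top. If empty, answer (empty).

After op 1 (RCL M0): stack=[0] mem=[0,0,0,0]
After op 2 (push 17): stack=[0,17] mem=[0,0,0,0]
After op 3 (swap): stack=[17,0] mem=[0,0,0,0]
After op 4 (dup): stack=[17,0,0] mem=[0,0,0,0]
After op 5 (STO M1): stack=[17,0] mem=[0,0,0,0]
After op 6 (pop): stack=[17] mem=[0,0,0,0]
After op 7 (push 1): stack=[17,1] mem=[0,0,0,0]
After op 8 (push 10): stack=[17,1,10] mem=[0,0,0,0]

[17, 1, 10]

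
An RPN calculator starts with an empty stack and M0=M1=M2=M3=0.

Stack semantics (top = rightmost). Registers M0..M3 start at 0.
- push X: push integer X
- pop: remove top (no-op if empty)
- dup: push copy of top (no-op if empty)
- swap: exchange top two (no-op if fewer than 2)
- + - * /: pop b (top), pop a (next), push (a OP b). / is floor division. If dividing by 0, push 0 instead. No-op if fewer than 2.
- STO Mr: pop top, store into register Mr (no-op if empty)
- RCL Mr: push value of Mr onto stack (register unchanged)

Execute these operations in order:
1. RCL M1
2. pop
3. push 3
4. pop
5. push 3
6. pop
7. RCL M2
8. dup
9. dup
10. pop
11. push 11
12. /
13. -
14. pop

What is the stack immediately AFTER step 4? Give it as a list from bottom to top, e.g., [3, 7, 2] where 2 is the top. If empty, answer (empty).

After op 1 (RCL M1): stack=[0] mem=[0,0,0,0]
After op 2 (pop): stack=[empty] mem=[0,0,0,0]
After op 3 (push 3): stack=[3] mem=[0,0,0,0]
After op 4 (pop): stack=[empty] mem=[0,0,0,0]

(empty)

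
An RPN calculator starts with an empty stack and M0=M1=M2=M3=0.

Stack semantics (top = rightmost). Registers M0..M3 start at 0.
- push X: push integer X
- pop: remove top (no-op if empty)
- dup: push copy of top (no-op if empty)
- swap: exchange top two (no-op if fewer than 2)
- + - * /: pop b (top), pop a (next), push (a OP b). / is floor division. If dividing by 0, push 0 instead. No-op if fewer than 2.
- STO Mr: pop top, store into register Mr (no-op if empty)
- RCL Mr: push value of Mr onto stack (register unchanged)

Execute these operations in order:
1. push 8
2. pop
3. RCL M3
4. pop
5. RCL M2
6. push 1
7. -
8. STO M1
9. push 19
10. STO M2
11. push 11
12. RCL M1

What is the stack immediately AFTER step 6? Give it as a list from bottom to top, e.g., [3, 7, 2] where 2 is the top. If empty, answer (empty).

After op 1 (push 8): stack=[8] mem=[0,0,0,0]
After op 2 (pop): stack=[empty] mem=[0,0,0,0]
After op 3 (RCL M3): stack=[0] mem=[0,0,0,0]
After op 4 (pop): stack=[empty] mem=[0,0,0,0]
After op 5 (RCL M2): stack=[0] mem=[0,0,0,0]
After op 6 (push 1): stack=[0,1] mem=[0,0,0,0]

[0, 1]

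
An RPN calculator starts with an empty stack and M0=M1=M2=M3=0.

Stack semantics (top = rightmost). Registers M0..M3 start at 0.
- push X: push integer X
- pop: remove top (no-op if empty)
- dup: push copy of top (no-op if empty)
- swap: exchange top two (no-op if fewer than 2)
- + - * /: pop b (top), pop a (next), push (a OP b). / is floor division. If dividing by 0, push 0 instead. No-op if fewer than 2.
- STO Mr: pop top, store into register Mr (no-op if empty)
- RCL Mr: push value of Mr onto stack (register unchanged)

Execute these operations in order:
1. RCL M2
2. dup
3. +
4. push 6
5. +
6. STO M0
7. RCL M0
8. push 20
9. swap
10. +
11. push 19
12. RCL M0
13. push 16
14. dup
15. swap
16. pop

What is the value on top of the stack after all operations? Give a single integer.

Answer: 16

Derivation:
After op 1 (RCL M2): stack=[0] mem=[0,0,0,0]
After op 2 (dup): stack=[0,0] mem=[0,0,0,0]
After op 3 (+): stack=[0] mem=[0,0,0,0]
After op 4 (push 6): stack=[0,6] mem=[0,0,0,0]
After op 5 (+): stack=[6] mem=[0,0,0,0]
After op 6 (STO M0): stack=[empty] mem=[6,0,0,0]
After op 7 (RCL M0): stack=[6] mem=[6,0,0,0]
After op 8 (push 20): stack=[6,20] mem=[6,0,0,0]
After op 9 (swap): stack=[20,6] mem=[6,0,0,0]
After op 10 (+): stack=[26] mem=[6,0,0,0]
After op 11 (push 19): stack=[26,19] mem=[6,0,0,0]
After op 12 (RCL M0): stack=[26,19,6] mem=[6,0,0,0]
After op 13 (push 16): stack=[26,19,6,16] mem=[6,0,0,0]
After op 14 (dup): stack=[26,19,6,16,16] mem=[6,0,0,0]
After op 15 (swap): stack=[26,19,6,16,16] mem=[6,0,0,0]
After op 16 (pop): stack=[26,19,6,16] mem=[6,0,0,0]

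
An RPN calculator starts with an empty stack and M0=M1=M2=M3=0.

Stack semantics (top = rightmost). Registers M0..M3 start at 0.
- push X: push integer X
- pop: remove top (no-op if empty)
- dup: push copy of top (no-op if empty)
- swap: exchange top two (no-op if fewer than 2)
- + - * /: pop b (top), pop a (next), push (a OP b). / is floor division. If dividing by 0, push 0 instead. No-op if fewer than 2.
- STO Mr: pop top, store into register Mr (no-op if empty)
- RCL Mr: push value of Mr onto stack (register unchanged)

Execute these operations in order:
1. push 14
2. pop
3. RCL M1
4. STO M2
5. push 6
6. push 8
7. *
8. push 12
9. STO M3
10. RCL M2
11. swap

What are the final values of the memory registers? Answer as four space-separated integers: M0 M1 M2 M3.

Answer: 0 0 0 12

Derivation:
After op 1 (push 14): stack=[14] mem=[0,0,0,0]
After op 2 (pop): stack=[empty] mem=[0,0,0,0]
After op 3 (RCL M1): stack=[0] mem=[0,0,0,0]
After op 4 (STO M2): stack=[empty] mem=[0,0,0,0]
After op 5 (push 6): stack=[6] mem=[0,0,0,0]
After op 6 (push 8): stack=[6,8] mem=[0,0,0,0]
After op 7 (*): stack=[48] mem=[0,0,0,0]
After op 8 (push 12): stack=[48,12] mem=[0,0,0,0]
After op 9 (STO M3): stack=[48] mem=[0,0,0,12]
After op 10 (RCL M2): stack=[48,0] mem=[0,0,0,12]
After op 11 (swap): stack=[0,48] mem=[0,0,0,12]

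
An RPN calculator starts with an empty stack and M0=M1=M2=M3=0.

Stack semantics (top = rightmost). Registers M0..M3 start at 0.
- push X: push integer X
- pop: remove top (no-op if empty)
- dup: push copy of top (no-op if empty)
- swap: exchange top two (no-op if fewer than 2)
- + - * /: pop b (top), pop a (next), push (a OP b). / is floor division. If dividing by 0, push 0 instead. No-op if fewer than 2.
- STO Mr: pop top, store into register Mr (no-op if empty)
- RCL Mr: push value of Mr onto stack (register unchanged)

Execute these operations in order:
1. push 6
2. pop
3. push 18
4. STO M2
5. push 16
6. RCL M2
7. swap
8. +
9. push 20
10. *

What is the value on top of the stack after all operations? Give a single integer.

Answer: 680

Derivation:
After op 1 (push 6): stack=[6] mem=[0,0,0,0]
After op 2 (pop): stack=[empty] mem=[0,0,0,0]
After op 3 (push 18): stack=[18] mem=[0,0,0,0]
After op 4 (STO M2): stack=[empty] mem=[0,0,18,0]
After op 5 (push 16): stack=[16] mem=[0,0,18,0]
After op 6 (RCL M2): stack=[16,18] mem=[0,0,18,0]
After op 7 (swap): stack=[18,16] mem=[0,0,18,0]
After op 8 (+): stack=[34] mem=[0,0,18,0]
After op 9 (push 20): stack=[34,20] mem=[0,0,18,0]
After op 10 (*): stack=[680] mem=[0,0,18,0]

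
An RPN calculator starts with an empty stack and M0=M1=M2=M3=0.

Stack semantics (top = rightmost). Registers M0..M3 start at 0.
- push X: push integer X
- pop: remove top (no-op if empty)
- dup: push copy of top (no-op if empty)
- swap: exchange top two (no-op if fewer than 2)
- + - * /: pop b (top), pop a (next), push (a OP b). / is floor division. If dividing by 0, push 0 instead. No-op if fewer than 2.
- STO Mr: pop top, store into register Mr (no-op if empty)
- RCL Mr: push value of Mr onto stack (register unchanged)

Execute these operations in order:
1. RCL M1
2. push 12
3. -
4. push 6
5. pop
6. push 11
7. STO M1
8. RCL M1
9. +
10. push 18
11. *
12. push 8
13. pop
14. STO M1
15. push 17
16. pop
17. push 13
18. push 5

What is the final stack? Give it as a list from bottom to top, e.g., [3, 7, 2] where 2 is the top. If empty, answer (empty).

Answer: [13, 5]

Derivation:
After op 1 (RCL M1): stack=[0] mem=[0,0,0,0]
After op 2 (push 12): stack=[0,12] mem=[0,0,0,0]
After op 3 (-): stack=[-12] mem=[0,0,0,0]
After op 4 (push 6): stack=[-12,6] mem=[0,0,0,0]
After op 5 (pop): stack=[-12] mem=[0,0,0,0]
After op 6 (push 11): stack=[-12,11] mem=[0,0,0,0]
After op 7 (STO M1): stack=[-12] mem=[0,11,0,0]
After op 8 (RCL M1): stack=[-12,11] mem=[0,11,0,0]
After op 9 (+): stack=[-1] mem=[0,11,0,0]
After op 10 (push 18): stack=[-1,18] mem=[0,11,0,0]
After op 11 (*): stack=[-18] mem=[0,11,0,0]
After op 12 (push 8): stack=[-18,8] mem=[0,11,0,0]
After op 13 (pop): stack=[-18] mem=[0,11,0,0]
After op 14 (STO M1): stack=[empty] mem=[0,-18,0,0]
After op 15 (push 17): stack=[17] mem=[0,-18,0,0]
After op 16 (pop): stack=[empty] mem=[0,-18,0,0]
After op 17 (push 13): stack=[13] mem=[0,-18,0,0]
After op 18 (push 5): stack=[13,5] mem=[0,-18,0,0]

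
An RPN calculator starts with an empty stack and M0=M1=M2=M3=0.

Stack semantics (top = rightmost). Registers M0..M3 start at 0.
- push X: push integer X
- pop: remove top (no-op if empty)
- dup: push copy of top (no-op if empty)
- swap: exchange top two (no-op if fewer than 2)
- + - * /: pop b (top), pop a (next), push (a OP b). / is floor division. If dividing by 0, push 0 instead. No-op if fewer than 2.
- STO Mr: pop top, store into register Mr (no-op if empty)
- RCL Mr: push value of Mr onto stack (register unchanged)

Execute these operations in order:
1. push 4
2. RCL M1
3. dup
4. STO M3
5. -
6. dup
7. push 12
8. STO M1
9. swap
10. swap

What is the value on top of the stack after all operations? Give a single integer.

Answer: 4

Derivation:
After op 1 (push 4): stack=[4] mem=[0,0,0,0]
After op 2 (RCL M1): stack=[4,0] mem=[0,0,0,0]
After op 3 (dup): stack=[4,0,0] mem=[0,0,0,0]
After op 4 (STO M3): stack=[4,0] mem=[0,0,0,0]
After op 5 (-): stack=[4] mem=[0,0,0,0]
After op 6 (dup): stack=[4,4] mem=[0,0,0,0]
After op 7 (push 12): stack=[4,4,12] mem=[0,0,0,0]
After op 8 (STO M1): stack=[4,4] mem=[0,12,0,0]
After op 9 (swap): stack=[4,4] mem=[0,12,0,0]
After op 10 (swap): stack=[4,4] mem=[0,12,0,0]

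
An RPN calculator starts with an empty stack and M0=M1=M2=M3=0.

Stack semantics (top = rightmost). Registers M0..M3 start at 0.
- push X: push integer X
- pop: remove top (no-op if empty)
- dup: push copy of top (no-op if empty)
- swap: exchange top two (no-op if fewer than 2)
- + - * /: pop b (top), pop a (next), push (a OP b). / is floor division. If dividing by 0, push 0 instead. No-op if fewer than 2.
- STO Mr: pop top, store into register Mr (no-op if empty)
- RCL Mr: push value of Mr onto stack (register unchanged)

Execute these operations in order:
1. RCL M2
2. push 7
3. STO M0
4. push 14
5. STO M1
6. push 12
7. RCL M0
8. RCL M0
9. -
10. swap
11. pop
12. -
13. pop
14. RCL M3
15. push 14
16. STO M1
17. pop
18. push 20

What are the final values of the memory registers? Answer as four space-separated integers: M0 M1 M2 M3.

After op 1 (RCL M2): stack=[0] mem=[0,0,0,0]
After op 2 (push 7): stack=[0,7] mem=[0,0,0,0]
After op 3 (STO M0): stack=[0] mem=[7,0,0,0]
After op 4 (push 14): stack=[0,14] mem=[7,0,0,0]
After op 5 (STO M1): stack=[0] mem=[7,14,0,0]
After op 6 (push 12): stack=[0,12] mem=[7,14,0,0]
After op 7 (RCL M0): stack=[0,12,7] mem=[7,14,0,0]
After op 8 (RCL M0): stack=[0,12,7,7] mem=[7,14,0,0]
After op 9 (-): stack=[0,12,0] mem=[7,14,0,0]
After op 10 (swap): stack=[0,0,12] mem=[7,14,0,0]
After op 11 (pop): stack=[0,0] mem=[7,14,0,0]
After op 12 (-): stack=[0] mem=[7,14,0,0]
After op 13 (pop): stack=[empty] mem=[7,14,0,0]
After op 14 (RCL M3): stack=[0] mem=[7,14,0,0]
After op 15 (push 14): stack=[0,14] mem=[7,14,0,0]
After op 16 (STO M1): stack=[0] mem=[7,14,0,0]
After op 17 (pop): stack=[empty] mem=[7,14,0,0]
After op 18 (push 20): stack=[20] mem=[7,14,0,0]

Answer: 7 14 0 0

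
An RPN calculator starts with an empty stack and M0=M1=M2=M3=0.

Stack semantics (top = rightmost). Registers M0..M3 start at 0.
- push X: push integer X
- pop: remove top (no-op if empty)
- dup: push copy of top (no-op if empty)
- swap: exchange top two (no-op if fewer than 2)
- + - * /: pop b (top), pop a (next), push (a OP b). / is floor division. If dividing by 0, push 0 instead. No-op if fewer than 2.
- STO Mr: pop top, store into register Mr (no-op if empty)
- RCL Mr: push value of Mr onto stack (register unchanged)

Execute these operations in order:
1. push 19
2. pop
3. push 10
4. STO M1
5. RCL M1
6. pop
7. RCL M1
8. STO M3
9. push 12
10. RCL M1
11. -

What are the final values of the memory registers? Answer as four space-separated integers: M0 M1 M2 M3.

Answer: 0 10 0 10

Derivation:
After op 1 (push 19): stack=[19] mem=[0,0,0,0]
After op 2 (pop): stack=[empty] mem=[0,0,0,0]
After op 3 (push 10): stack=[10] mem=[0,0,0,0]
After op 4 (STO M1): stack=[empty] mem=[0,10,0,0]
After op 5 (RCL M1): stack=[10] mem=[0,10,0,0]
After op 6 (pop): stack=[empty] mem=[0,10,0,0]
After op 7 (RCL M1): stack=[10] mem=[0,10,0,0]
After op 8 (STO M3): stack=[empty] mem=[0,10,0,10]
After op 9 (push 12): stack=[12] mem=[0,10,0,10]
After op 10 (RCL M1): stack=[12,10] mem=[0,10,0,10]
After op 11 (-): stack=[2] mem=[0,10,0,10]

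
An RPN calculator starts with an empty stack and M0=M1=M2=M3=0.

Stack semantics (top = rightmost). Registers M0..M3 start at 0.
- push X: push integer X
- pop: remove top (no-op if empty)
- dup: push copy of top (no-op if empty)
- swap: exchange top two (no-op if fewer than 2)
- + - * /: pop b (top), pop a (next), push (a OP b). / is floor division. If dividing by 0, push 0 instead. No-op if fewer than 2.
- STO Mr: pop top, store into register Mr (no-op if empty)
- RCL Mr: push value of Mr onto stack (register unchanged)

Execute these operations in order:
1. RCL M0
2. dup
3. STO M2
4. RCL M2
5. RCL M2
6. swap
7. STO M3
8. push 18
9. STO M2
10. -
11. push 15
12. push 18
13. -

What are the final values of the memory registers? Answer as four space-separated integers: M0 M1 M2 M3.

Answer: 0 0 18 0

Derivation:
After op 1 (RCL M0): stack=[0] mem=[0,0,0,0]
After op 2 (dup): stack=[0,0] mem=[0,0,0,0]
After op 3 (STO M2): stack=[0] mem=[0,0,0,0]
After op 4 (RCL M2): stack=[0,0] mem=[0,0,0,0]
After op 5 (RCL M2): stack=[0,0,0] mem=[0,0,0,0]
After op 6 (swap): stack=[0,0,0] mem=[0,0,0,0]
After op 7 (STO M3): stack=[0,0] mem=[0,0,0,0]
After op 8 (push 18): stack=[0,0,18] mem=[0,0,0,0]
After op 9 (STO M2): stack=[0,0] mem=[0,0,18,0]
After op 10 (-): stack=[0] mem=[0,0,18,0]
After op 11 (push 15): stack=[0,15] mem=[0,0,18,0]
After op 12 (push 18): stack=[0,15,18] mem=[0,0,18,0]
After op 13 (-): stack=[0,-3] mem=[0,0,18,0]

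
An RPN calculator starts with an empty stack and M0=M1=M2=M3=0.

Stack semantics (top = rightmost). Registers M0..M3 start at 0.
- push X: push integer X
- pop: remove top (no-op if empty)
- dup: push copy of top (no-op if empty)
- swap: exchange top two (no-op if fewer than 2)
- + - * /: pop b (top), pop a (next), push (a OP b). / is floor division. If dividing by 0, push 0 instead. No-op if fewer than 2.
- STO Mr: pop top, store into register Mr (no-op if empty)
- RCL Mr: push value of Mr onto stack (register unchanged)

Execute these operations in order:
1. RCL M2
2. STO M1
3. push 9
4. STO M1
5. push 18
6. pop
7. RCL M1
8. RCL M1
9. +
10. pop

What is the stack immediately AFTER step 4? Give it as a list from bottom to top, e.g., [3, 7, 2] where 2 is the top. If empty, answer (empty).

After op 1 (RCL M2): stack=[0] mem=[0,0,0,0]
After op 2 (STO M1): stack=[empty] mem=[0,0,0,0]
After op 3 (push 9): stack=[9] mem=[0,0,0,0]
After op 4 (STO M1): stack=[empty] mem=[0,9,0,0]

(empty)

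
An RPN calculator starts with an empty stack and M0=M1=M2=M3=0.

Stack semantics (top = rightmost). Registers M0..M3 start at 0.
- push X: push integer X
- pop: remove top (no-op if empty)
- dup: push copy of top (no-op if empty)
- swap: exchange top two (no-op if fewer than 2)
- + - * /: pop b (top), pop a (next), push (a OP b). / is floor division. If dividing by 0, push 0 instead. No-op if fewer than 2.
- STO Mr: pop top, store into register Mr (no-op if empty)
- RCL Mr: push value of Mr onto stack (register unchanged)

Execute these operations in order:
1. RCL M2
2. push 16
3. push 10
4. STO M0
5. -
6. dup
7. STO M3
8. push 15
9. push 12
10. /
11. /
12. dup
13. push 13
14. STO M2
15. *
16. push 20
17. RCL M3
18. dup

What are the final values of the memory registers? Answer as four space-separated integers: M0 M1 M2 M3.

Answer: 10 0 13 -16

Derivation:
After op 1 (RCL M2): stack=[0] mem=[0,0,0,0]
After op 2 (push 16): stack=[0,16] mem=[0,0,0,0]
After op 3 (push 10): stack=[0,16,10] mem=[0,0,0,0]
After op 4 (STO M0): stack=[0,16] mem=[10,0,0,0]
After op 5 (-): stack=[-16] mem=[10,0,0,0]
After op 6 (dup): stack=[-16,-16] mem=[10,0,0,0]
After op 7 (STO M3): stack=[-16] mem=[10,0,0,-16]
After op 8 (push 15): stack=[-16,15] mem=[10,0,0,-16]
After op 9 (push 12): stack=[-16,15,12] mem=[10,0,0,-16]
After op 10 (/): stack=[-16,1] mem=[10,0,0,-16]
After op 11 (/): stack=[-16] mem=[10,0,0,-16]
After op 12 (dup): stack=[-16,-16] mem=[10,0,0,-16]
After op 13 (push 13): stack=[-16,-16,13] mem=[10,0,0,-16]
After op 14 (STO M2): stack=[-16,-16] mem=[10,0,13,-16]
After op 15 (*): stack=[256] mem=[10,0,13,-16]
After op 16 (push 20): stack=[256,20] mem=[10,0,13,-16]
After op 17 (RCL M3): stack=[256,20,-16] mem=[10,0,13,-16]
After op 18 (dup): stack=[256,20,-16,-16] mem=[10,0,13,-16]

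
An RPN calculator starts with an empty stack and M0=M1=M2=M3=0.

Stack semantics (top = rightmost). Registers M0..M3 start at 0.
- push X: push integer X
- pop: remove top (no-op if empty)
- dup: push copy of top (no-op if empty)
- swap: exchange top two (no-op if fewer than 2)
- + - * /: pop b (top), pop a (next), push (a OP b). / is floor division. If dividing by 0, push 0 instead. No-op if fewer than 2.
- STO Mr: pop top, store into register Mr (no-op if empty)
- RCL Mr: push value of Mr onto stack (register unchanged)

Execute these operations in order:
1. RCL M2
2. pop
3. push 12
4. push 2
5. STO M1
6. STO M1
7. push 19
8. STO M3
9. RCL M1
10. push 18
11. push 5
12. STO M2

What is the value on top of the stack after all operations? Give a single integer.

Answer: 18

Derivation:
After op 1 (RCL M2): stack=[0] mem=[0,0,0,0]
After op 2 (pop): stack=[empty] mem=[0,0,0,0]
After op 3 (push 12): stack=[12] mem=[0,0,0,0]
After op 4 (push 2): stack=[12,2] mem=[0,0,0,0]
After op 5 (STO M1): stack=[12] mem=[0,2,0,0]
After op 6 (STO M1): stack=[empty] mem=[0,12,0,0]
After op 7 (push 19): stack=[19] mem=[0,12,0,0]
After op 8 (STO M3): stack=[empty] mem=[0,12,0,19]
After op 9 (RCL M1): stack=[12] mem=[0,12,0,19]
After op 10 (push 18): stack=[12,18] mem=[0,12,0,19]
After op 11 (push 5): stack=[12,18,5] mem=[0,12,0,19]
After op 12 (STO M2): stack=[12,18] mem=[0,12,5,19]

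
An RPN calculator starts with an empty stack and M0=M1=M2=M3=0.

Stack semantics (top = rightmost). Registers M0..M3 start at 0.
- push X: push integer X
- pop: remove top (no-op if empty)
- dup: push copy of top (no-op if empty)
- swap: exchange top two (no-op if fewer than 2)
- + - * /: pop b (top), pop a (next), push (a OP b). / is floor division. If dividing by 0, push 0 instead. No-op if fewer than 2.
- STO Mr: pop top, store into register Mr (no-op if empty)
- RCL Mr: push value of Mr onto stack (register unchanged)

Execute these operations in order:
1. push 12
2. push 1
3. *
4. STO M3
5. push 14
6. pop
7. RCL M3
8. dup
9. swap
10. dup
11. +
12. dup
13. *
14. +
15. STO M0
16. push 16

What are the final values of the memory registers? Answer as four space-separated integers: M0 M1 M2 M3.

After op 1 (push 12): stack=[12] mem=[0,0,0,0]
After op 2 (push 1): stack=[12,1] mem=[0,0,0,0]
After op 3 (*): stack=[12] mem=[0,0,0,0]
After op 4 (STO M3): stack=[empty] mem=[0,0,0,12]
After op 5 (push 14): stack=[14] mem=[0,0,0,12]
After op 6 (pop): stack=[empty] mem=[0,0,0,12]
After op 7 (RCL M3): stack=[12] mem=[0,0,0,12]
After op 8 (dup): stack=[12,12] mem=[0,0,0,12]
After op 9 (swap): stack=[12,12] mem=[0,0,0,12]
After op 10 (dup): stack=[12,12,12] mem=[0,0,0,12]
After op 11 (+): stack=[12,24] mem=[0,0,0,12]
After op 12 (dup): stack=[12,24,24] mem=[0,0,0,12]
After op 13 (*): stack=[12,576] mem=[0,0,0,12]
After op 14 (+): stack=[588] mem=[0,0,0,12]
After op 15 (STO M0): stack=[empty] mem=[588,0,0,12]
After op 16 (push 16): stack=[16] mem=[588,0,0,12]

Answer: 588 0 0 12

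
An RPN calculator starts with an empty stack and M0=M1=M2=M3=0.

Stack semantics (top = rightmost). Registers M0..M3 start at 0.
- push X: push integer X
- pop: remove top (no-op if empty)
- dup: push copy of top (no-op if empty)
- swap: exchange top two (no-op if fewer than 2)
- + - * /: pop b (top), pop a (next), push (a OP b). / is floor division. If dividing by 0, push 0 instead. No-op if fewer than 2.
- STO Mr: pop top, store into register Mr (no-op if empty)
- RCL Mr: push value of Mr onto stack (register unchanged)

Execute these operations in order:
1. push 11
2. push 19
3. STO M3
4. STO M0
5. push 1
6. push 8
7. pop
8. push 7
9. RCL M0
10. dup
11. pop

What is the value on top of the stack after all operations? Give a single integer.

Answer: 11

Derivation:
After op 1 (push 11): stack=[11] mem=[0,0,0,0]
After op 2 (push 19): stack=[11,19] mem=[0,0,0,0]
After op 3 (STO M3): stack=[11] mem=[0,0,0,19]
After op 4 (STO M0): stack=[empty] mem=[11,0,0,19]
After op 5 (push 1): stack=[1] mem=[11,0,0,19]
After op 6 (push 8): stack=[1,8] mem=[11,0,0,19]
After op 7 (pop): stack=[1] mem=[11,0,0,19]
After op 8 (push 7): stack=[1,7] mem=[11,0,0,19]
After op 9 (RCL M0): stack=[1,7,11] mem=[11,0,0,19]
After op 10 (dup): stack=[1,7,11,11] mem=[11,0,0,19]
After op 11 (pop): stack=[1,7,11] mem=[11,0,0,19]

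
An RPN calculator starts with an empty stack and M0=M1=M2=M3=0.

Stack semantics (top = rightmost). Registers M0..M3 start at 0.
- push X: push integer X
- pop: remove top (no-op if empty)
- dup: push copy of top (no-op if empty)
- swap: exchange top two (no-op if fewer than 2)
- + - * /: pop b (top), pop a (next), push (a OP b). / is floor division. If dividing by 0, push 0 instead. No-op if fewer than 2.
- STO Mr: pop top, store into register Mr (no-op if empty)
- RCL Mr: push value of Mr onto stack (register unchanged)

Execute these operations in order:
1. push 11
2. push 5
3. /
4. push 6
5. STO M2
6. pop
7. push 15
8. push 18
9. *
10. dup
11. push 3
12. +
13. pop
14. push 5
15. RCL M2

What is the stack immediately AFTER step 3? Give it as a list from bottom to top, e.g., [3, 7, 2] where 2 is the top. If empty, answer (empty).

After op 1 (push 11): stack=[11] mem=[0,0,0,0]
After op 2 (push 5): stack=[11,5] mem=[0,0,0,0]
After op 3 (/): stack=[2] mem=[0,0,0,0]

[2]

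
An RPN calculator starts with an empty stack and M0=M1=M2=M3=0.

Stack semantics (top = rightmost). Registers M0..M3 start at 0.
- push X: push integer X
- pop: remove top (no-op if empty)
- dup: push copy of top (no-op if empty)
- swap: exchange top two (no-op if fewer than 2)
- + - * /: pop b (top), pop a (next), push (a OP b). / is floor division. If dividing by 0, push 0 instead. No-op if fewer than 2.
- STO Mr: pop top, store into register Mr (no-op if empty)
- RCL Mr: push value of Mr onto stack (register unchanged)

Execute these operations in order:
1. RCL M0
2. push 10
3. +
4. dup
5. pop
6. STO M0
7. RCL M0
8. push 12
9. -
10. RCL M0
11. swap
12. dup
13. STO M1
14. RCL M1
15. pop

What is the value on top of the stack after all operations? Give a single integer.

Answer: -2

Derivation:
After op 1 (RCL M0): stack=[0] mem=[0,0,0,0]
After op 2 (push 10): stack=[0,10] mem=[0,0,0,0]
After op 3 (+): stack=[10] mem=[0,0,0,0]
After op 4 (dup): stack=[10,10] mem=[0,0,0,0]
After op 5 (pop): stack=[10] mem=[0,0,0,0]
After op 6 (STO M0): stack=[empty] mem=[10,0,0,0]
After op 7 (RCL M0): stack=[10] mem=[10,0,0,0]
After op 8 (push 12): stack=[10,12] mem=[10,0,0,0]
After op 9 (-): stack=[-2] mem=[10,0,0,0]
After op 10 (RCL M0): stack=[-2,10] mem=[10,0,0,0]
After op 11 (swap): stack=[10,-2] mem=[10,0,0,0]
After op 12 (dup): stack=[10,-2,-2] mem=[10,0,0,0]
After op 13 (STO M1): stack=[10,-2] mem=[10,-2,0,0]
After op 14 (RCL M1): stack=[10,-2,-2] mem=[10,-2,0,0]
After op 15 (pop): stack=[10,-2] mem=[10,-2,0,0]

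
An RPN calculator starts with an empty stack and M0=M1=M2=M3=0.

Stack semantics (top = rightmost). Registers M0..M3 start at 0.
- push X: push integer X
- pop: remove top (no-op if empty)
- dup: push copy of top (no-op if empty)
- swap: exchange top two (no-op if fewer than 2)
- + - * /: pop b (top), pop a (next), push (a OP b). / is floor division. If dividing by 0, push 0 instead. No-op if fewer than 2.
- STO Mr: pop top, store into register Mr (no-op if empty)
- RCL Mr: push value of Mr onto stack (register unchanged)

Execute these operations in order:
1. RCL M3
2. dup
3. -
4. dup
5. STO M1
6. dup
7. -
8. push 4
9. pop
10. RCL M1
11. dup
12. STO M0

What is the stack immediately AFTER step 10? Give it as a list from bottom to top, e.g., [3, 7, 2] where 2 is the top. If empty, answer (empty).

After op 1 (RCL M3): stack=[0] mem=[0,0,0,0]
After op 2 (dup): stack=[0,0] mem=[0,0,0,0]
After op 3 (-): stack=[0] mem=[0,0,0,0]
After op 4 (dup): stack=[0,0] mem=[0,0,0,0]
After op 5 (STO M1): stack=[0] mem=[0,0,0,0]
After op 6 (dup): stack=[0,0] mem=[0,0,0,0]
After op 7 (-): stack=[0] mem=[0,0,0,0]
After op 8 (push 4): stack=[0,4] mem=[0,0,0,0]
After op 9 (pop): stack=[0] mem=[0,0,0,0]
After op 10 (RCL M1): stack=[0,0] mem=[0,0,0,0]

[0, 0]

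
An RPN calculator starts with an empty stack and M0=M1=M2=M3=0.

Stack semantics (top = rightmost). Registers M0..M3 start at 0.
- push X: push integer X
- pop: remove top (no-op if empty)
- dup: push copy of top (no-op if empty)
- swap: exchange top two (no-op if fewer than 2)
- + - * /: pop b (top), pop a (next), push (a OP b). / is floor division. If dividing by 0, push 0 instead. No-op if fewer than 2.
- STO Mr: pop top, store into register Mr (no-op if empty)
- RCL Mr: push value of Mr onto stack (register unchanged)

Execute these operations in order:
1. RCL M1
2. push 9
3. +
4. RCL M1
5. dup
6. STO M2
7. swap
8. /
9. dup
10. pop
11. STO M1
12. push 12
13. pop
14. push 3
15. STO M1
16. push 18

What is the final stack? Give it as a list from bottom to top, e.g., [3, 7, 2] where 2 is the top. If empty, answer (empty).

Answer: [18]

Derivation:
After op 1 (RCL M1): stack=[0] mem=[0,0,0,0]
After op 2 (push 9): stack=[0,9] mem=[0,0,0,0]
After op 3 (+): stack=[9] mem=[0,0,0,0]
After op 4 (RCL M1): stack=[9,0] mem=[0,0,0,0]
After op 5 (dup): stack=[9,0,0] mem=[0,0,0,0]
After op 6 (STO M2): stack=[9,0] mem=[0,0,0,0]
After op 7 (swap): stack=[0,9] mem=[0,0,0,0]
After op 8 (/): stack=[0] mem=[0,0,0,0]
After op 9 (dup): stack=[0,0] mem=[0,0,0,0]
After op 10 (pop): stack=[0] mem=[0,0,0,0]
After op 11 (STO M1): stack=[empty] mem=[0,0,0,0]
After op 12 (push 12): stack=[12] mem=[0,0,0,0]
After op 13 (pop): stack=[empty] mem=[0,0,0,0]
After op 14 (push 3): stack=[3] mem=[0,0,0,0]
After op 15 (STO M1): stack=[empty] mem=[0,3,0,0]
After op 16 (push 18): stack=[18] mem=[0,3,0,0]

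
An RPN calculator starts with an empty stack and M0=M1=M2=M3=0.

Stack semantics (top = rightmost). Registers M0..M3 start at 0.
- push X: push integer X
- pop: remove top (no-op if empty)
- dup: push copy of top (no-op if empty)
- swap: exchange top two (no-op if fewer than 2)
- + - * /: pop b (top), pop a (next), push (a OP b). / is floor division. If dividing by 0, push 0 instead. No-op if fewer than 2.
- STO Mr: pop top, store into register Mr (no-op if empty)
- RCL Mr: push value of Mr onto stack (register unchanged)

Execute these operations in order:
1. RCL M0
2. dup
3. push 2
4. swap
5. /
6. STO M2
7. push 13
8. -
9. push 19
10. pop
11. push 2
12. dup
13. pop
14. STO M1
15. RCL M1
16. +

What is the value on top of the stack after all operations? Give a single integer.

After op 1 (RCL M0): stack=[0] mem=[0,0,0,0]
After op 2 (dup): stack=[0,0] mem=[0,0,0,0]
After op 3 (push 2): stack=[0,0,2] mem=[0,0,0,0]
After op 4 (swap): stack=[0,2,0] mem=[0,0,0,0]
After op 5 (/): stack=[0,0] mem=[0,0,0,0]
After op 6 (STO M2): stack=[0] mem=[0,0,0,0]
After op 7 (push 13): stack=[0,13] mem=[0,0,0,0]
After op 8 (-): stack=[-13] mem=[0,0,0,0]
After op 9 (push 19): stack=[-13,19] mem=[0,0,0,0]
After op 10 (pop): stack=[-13] mem=[0,0,0,0]
After op 11 (push 2): stack=[-13,2] mem=[0,0,0,0]
After op 12 (dup): stack=[-13,2,2] mem=[0,0,0,0]
After op 13 (pop): stack=[-13,2] mem=[0,0,0,0]
After op 14 (STO M1): stack=[-13] mem=[0,2,0,0]
After op 15 (RCL M1): stack=[-13,2] mem=[0,2,0,0]
After op 16 (+): stack=[-11] mem=[0,2,0,0]

Answer: -11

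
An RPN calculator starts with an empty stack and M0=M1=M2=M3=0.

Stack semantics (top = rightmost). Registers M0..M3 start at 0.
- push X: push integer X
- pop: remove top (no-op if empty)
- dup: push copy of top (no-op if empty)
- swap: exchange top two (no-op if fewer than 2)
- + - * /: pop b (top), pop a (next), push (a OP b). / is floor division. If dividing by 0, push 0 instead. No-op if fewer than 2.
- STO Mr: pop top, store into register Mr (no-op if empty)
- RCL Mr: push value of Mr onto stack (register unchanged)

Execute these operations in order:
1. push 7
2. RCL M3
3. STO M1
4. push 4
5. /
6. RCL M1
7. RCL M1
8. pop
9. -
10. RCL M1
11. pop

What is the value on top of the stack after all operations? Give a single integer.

After op 1 (push 7): stack=[7] mem=[0,0,0,0]
After op 2 (RCL M3): stack=[7,0] mem=[0,0,0,0]
After op 3 (STO M1): stack=[7] mem=[0,0,0,0]
After op 4 (push 4): stack=[7,4] mem=[0,0,0,0]
After op 5 (/): stack=[1] mem=[0,0,0,0]
After op 6 (RCL M1): stack=[1,0] mem=[0,0,0,0]
After op 7 (RCL M1): stack=[1,0,0] mem=[0,0,0,0]
After op 8 (pop): stack=[1,0] mem=[0,0,0,0]
After op 9 (-): stack=[1] mem=[0,0,0,0]
After op 10 (RCL M1): stack=[1,0] mem=[0,0,0,0]
After op 11 (pop): stack=[1] mem=[0,0,0,0]

Answer: 1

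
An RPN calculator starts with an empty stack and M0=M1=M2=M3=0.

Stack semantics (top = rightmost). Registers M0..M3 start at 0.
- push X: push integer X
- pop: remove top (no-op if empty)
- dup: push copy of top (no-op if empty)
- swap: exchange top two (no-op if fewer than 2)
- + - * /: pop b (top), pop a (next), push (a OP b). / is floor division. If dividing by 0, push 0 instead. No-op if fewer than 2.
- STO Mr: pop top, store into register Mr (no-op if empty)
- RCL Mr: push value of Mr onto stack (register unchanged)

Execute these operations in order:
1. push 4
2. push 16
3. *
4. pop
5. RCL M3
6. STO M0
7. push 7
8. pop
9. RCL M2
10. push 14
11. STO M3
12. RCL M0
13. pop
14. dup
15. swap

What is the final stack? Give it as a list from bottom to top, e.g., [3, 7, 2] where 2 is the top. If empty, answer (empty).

After op 1 (push 4): stack=[4] mem=[0,0,0,0]
After op 2 (push 16): stack=[4,16] mem=[0,0,0,0]
After op 3 (*): stack=[64] mem=[0,0,0,0]
After op 4 (pop): stack=[empty] mem=[0,0,0,0]
After op 5 (RCL M3): stack=[0] mem=[0,0,0,0]
After op 6 (STO M0): stack=[empty] mem=[0,0,0,0]
After op 7 (push 7): stack=[7] mem=[0,0,0,0]
After op 8 (pop): stack=[empty] mem=[0,0,0,0]
After op 9 (RCL M2): stack=[0] mem=[0,0,0,0]
After op 10 (push 14): stack=[0,14] mem=[0,0,0,0]
After op 11 (STO M3): stack=[0] mem=[0,0,0,14]
After op 12 (RCL M0): stack=[0,0] mem=[0,0,0,14]
After op 13 (pop): stack=[0] mem=[0,0,0,14]
After op 14 (dup): stack=[0,0] mem=[0,0,0,14]
After op 15 (swap): stack=[0,0] mem=[0,0,0,14]

Answer: [0, 0]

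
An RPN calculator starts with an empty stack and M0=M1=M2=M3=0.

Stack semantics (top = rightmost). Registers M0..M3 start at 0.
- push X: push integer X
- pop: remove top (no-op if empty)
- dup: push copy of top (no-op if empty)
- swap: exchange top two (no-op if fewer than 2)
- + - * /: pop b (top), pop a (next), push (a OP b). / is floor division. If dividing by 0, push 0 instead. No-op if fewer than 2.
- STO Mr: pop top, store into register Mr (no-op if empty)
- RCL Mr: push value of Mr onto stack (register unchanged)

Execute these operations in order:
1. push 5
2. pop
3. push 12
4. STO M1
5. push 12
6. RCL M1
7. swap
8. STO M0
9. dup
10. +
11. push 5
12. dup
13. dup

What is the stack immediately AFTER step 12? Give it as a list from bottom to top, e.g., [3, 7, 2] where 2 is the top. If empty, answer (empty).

After op 1 (push 5): stack=[5] mem=[0,0,0,0]
After op 2 (pop): stack=[empty] mem=[0,0,0,0]
After op 3 (push 12): stack=[12] mem=[0,0,0,0]
After op 4 (STO M1): stack=[empty] mem=[0,12,0,0]
After op 5 (push 12): stack=[12] mem=[0,12,0,0]
After op 6 (RCL M1): stack=[12,12] mem=[0,12,0,0]
After op 7 (swap): stack=[12,12] mem=[0,12,0,0]
After op 8 (STO M0): stack=[12] mem=[12,12,0,0]
After op 9 (dup): stack=[12,12] mem=[12,12,0,0]
After op 10 (+): stack=[24] mem=[12,12,0,0]
After op 11 (push 5): stack=[24,5] mem=[12,12,0,0]
After op 12 (dup): stack=[24,5,5] mem=[12,12,0,0]

[24, 5, 5]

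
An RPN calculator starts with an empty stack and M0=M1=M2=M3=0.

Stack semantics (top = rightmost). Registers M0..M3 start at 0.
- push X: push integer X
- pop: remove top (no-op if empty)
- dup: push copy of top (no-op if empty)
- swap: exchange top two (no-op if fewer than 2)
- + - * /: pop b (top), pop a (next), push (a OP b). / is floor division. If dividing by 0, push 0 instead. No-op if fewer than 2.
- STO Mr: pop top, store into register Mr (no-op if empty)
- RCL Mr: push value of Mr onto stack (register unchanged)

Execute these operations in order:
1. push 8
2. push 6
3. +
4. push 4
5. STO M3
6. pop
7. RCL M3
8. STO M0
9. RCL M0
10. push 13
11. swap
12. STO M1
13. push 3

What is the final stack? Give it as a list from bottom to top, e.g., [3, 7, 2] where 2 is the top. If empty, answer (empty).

Answer: [13, 3]

Derivation:
After op 1 (push 8): stack=[8] mem=[0,0,0,0]
After op 2 (push 6): stack=[8,6] mem=[0,0,0,0]
After op 3 (+): stack=[14] mem=[0,0,0,0]
After op 4 (push 4): stack=[14,4] mem=[0,0,0,0]
After op 5 (STO M3): stack=[14] mem=[0,0,0,4]
After op 6 (pop): stack=[empty] mem=[0,0,0,4]
After op 7 (RCL M3): stack=[4] mem=[0,0,0,4]
After op 8 (STO M0): stack=[empty] mem=[4,0,0,4]
After op 9 (RCL M0): stack=[4] mem=[4,0,0,4]
After op 10 (push 13): stack=[4,13] mem=[4,0,0,4]
After op 11 (swap): stack=[13,4] mem=[4,0,0,4]
After op 12 (STO M1): stack=[13] mem=[4,4,0,4]
After op 13 (push 3): stack=[13,3] mem=[4,4,0,4]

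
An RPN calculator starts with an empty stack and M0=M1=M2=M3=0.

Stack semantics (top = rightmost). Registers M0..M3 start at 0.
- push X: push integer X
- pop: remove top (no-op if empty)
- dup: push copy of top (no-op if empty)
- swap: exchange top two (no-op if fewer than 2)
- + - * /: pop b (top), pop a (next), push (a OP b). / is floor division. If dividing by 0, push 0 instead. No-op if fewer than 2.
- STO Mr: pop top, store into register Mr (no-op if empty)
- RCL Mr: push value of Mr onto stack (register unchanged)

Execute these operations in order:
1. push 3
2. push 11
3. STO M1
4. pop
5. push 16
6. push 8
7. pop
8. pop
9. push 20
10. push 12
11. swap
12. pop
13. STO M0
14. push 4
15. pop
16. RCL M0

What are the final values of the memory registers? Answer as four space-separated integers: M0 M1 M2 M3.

Answer: 12 11 0 0

Derivation:
After op 1 (push 3): stack=[3] mem=[0,0,0,0]
After op 2 (push 11): stack=[3,11] mem=[0,0,0,0]
After op 3 (STO M1): stack=[3] mem=[0,11,0,0]
After op 4 (pop): stack=[empty] mem=[0,11,0,0]
After op 5 (push 16): stack=[16] mem=[0,11,0,0]
After op 6 (push 8): stack=[16,8] mem=[0,11,0,0]
After op 7 (pop): stack=[16] mem=[0,11,0,0]
After op 8 (pop): stack=[empty] mem=[0,11,0,0]
After op 9 (push 20): stack=[20] mem=[0,11,0,0]
After op 10 (push 12): stack=[20,12] mem=[0,11,0,0]
After op 11 (swap): stack=[12,20] mem=[0,11,0,0]
After op 12 (pop): stack=[12] mem=[0,11,0,0]
After op 13 (STO M0): stack=[empty] mem=[12,11,0,0]
After op 14 (push 4): stack=[4] mem=[12,11,0,0]
After op 15 (pop): stack=[empty] mem=[12,11,0,0]
After op 16 (RCL M0): stack=[12] mem=[12,11,0,0]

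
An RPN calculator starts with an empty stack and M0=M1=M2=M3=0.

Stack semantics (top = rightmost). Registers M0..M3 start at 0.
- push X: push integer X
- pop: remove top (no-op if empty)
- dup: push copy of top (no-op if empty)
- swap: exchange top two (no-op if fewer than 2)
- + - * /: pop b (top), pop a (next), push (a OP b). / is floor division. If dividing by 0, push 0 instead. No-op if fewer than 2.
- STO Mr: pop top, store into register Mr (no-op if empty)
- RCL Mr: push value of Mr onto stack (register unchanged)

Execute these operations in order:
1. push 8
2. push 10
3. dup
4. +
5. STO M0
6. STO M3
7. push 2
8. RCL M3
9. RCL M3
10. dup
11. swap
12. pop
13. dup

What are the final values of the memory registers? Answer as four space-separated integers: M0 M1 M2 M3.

After op 1 (push 8): stack=[8] mem=[0,0,0,0]
After op 2 (push 10): stack=[8,10] mem=[0,0,0,0]
After op 3 (dup): stack=[8,10,10] mem=[0,0,0,0]
After op 4 (+): stack=[8,20] mem=[0,0,0,0]
After op 5 (STO M0): stack=[8] mem=[20,0,0,0]
After op 6 (STO M3): stack=[empty] mem=[20,0,0,8]
After op 7 (push 2): stack=[2] mem=[20,0,0,8]
After op 8 (RCL M3): stack=[2,8] mem=[20,0,0,8]
After op 9 (RCL M3): stack=[2,8,8] mem=[20,0,0,8]
After op 10 (dup): stack=[2,8,8,8] mem=[20,0,0,8]
After op 11 (swap): stack=[2,8,8,8] mem=[20,0,0,8]
After op 12 (pop): stack=[2,8,8] mem=[20,0,0,8]
After op 13 (dup): stack=[2,8,8,8] mem=[20,0,0,8]

Answer: 20 0 0 8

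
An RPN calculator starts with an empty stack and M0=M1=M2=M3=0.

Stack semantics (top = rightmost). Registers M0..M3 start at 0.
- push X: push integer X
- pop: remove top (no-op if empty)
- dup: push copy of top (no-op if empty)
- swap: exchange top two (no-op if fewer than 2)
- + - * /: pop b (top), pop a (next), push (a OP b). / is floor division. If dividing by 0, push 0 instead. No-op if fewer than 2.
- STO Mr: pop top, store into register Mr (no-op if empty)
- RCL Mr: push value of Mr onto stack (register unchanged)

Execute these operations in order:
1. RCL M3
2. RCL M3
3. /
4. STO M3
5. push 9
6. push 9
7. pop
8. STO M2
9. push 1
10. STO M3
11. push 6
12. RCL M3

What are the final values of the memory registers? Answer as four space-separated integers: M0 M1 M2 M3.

After op 1 (RCL M3): stack=[0] mem=[0,0,0,0]
After op 2 (RCL M3): stack=[0,0] mem=[0,0,0,0]
After op 3 (/): stack=[0] mem=[0,0,0,0]
After op 4 (STO M3): stack=[empty] mem=[0,0,0,0]
After op 5 (push 9): stack=[9] mem=[0,0,0,0]
After op 6 (push 9): stack=[9,9] mem=[0,0,0,0]
After op 7 (pop): stack=[9] mem=[0,0,0,0]
After op 8 (STO M2): stack=[empty] mem=[0,0,9,0]
After op 9 (push 1): stack=[1] mem=[0,0,9,0]
After op 10 (STO M3): stack=[empty] mem=[0,0,9,1]
After op 11 (push 6): stack=[6] mem=[0,0,9,1]
After op 12 (RCL M3): stack=[6,1] mem=[0,0,9,1]

Answer: 0 0 9 1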